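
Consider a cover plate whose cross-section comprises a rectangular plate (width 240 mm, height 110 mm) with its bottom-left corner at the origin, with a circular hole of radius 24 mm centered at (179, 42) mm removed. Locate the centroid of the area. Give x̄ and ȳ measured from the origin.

Part | A | x̄ᵢ | ȳᵢ | A·x̄ᵢ | A·ȳᵢ
plate | 26400.00 | 120.00 | 55.00 | 3168000.00 | 1452000.00
hole | -1809.56 | 179.00 | 42.00 | -323910.77 | -76001.41
Σ | 24590.44 |  |  | 2844089.23 | 1375998.59
x̄ = 2844089.23 / 24590.44 = 115.66 mm
ȳ = 1375998.59 / 24590.44 = 55.96 mm

x̄ = 115.66 mm, ȳ = 55.96 mm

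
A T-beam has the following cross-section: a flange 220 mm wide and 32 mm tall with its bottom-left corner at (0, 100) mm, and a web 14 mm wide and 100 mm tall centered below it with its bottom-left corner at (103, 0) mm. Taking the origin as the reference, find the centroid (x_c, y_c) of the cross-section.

Part | A | x̄ᵢ | ȳᵢ | A·x̄ᵢ | A·ȳᵢ
web | 1400.00 | 110.00 | 50.00 | 154000.00 | 70000.00
flange | 7040.00 | 110.00 | 116.00 | 774400.00 | 816640.00
Σ | 8440.00 |  |  | 928400.00 | 886640.00
x_c = 928400.00 / 8440.00 = 110.00 mm
y_c = 886640.00 / 8440.00 = 105.05 mm

x_c = 110.00 mm, y_c = 105.05 mm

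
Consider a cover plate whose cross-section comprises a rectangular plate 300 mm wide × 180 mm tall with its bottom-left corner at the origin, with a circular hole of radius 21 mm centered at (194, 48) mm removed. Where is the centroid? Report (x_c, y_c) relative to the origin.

x_c = 148.84 mm, y_c = 91.11 mm

plate: A = 300 × 180 = 54000.00, centroid at (150.00, 90.00).
hole: A = −π·21² = -1385.44, centroid at (194.00, 48.00).
ΣA = 52614.56 mm²
ΣAx_c = (54000.00)(150.00) + (-1385.44)(194.00) = 7831224.18 mm³
ΣAy_c = (54000.00)(90.00) + (-1385.44)(48.00) = 4793498.77 mm³
x_c = 7831224.18 / 52614.56 = 148.84 mm
y_c = 4793498.77 / 52614.56 = 91.11 mm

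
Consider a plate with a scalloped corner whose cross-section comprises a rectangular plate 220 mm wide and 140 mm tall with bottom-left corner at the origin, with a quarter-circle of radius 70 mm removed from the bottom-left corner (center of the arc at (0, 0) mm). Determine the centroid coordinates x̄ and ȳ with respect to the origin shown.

plate: A = 220 × 140 = 30800.00, centroid at (110.00, 70.00).
removed quarter-circle: A = −¼π·70² = -3848.45, centroid at (29.71, 29.71).
ΣA = 26951.55 mm², ΣAx̄ = 3273666.67 mm³, ΣAȳ = 2041666.67 mm³.
x̄ = 3273666.67/26951.55 = 121.46 mm; ȳ = 2041666.67/26951.55 = 75.75 mm.

x̄ = 121.46 mm, ȳ = 75.75 mm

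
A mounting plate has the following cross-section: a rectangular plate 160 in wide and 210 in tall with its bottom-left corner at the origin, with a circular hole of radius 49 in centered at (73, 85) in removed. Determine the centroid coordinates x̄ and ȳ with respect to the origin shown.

plate: A = 160 × 210 = 33600.00, centroid at (80.00, 105.00).
hole: A = −π·49² = -7542.96, centroid at (73.00, 85.00).
ΣA = 26057.04 in², ΣAx̄ = 2137363.63 in³, ΣAȳ = 2886848.06 in³.
x̄ = 2137363.63/26057.04 = 82.03 in; ȳ = 2886848.06/26057.04 = 110.79 in.

x̄ = 82.03 in, ȳ = 110.79 in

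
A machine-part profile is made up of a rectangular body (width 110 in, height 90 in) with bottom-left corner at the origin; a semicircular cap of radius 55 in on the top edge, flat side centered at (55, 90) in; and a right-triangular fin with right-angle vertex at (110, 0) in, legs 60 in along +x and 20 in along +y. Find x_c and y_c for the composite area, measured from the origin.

x_c = 57.95 in, y_c = 64.78 in

Part | A | x̄ᵢ | ȳᵢ | A·x̄ᵢ | A·ȳᵢ
rectangular body | 9900.00 | 55.00 | 45.00 | 544500.00 | 445500.00
semicircular top | 4751.66 | 55.00 | 113.34 | 261341.24 | 538565.97
triangular fin | 600.00 | 130.00 | 6.67 | 78000.00 | 4000.00
Σ | 15251.66 |  |  | 883841.24 | 988065.97
x_c = 883841.24 / 15251.66 = 57.95 in
y_c = 988065.97 / 15251.66 = 64.78 in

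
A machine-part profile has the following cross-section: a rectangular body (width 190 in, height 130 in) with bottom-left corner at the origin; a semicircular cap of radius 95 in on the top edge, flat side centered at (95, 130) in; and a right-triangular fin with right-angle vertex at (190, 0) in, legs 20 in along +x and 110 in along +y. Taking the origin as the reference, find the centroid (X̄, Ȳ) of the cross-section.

rectangular body: A = 190 × 130 = 24700.00, centroid at (95.00, 65.00).
semicircular top: A = ½π·95² = 14176.44, centroid at (95.00, 170.32).
triangular fin: A = ½·20·110 = 1100.00, centroid at (196.67, 36.67).
ΣA = 39976.44 in²
ΣAX̄ = (24700.00)(95.00) + (14176.44)(95.00) + (1100.00)(196.67) = 3909594.83 in³
ΣAȲ = (24700.00)(65.00) + (14176.44)(170.32) + (1100.00)(36.67) = 4060353.46 in³
X̄ = 3909594.83 / 39976.44 = 97.80 in
Ȳ = 4060353.46 / 39976.44 = 101.57 in

X̄ = 97.80 in, Ȳ = 101.57 in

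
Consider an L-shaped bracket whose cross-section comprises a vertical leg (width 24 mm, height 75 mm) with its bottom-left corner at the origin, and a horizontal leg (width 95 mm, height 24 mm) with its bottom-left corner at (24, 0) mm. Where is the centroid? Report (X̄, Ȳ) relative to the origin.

Part | A | x̄ᵢ | ȳᵢ | A·x̄ᵢ | A·ȳᵢ
vertical leg | 1800.00 | 12.00 | 37.50 | 21600.00 | 67500.00
horizontal leg | 2280.00 | 71.50 | 12.00 | 163020.00 | 27360.00
Σ | 4080.00 |  |  | 184620.00 | 94860.00
X̄ = 184620.00 / 4080.00 = 45.25 mm
Ȳ = 94860.00 / 4080.00 = 23.25 mm

X̄ = 45.25 mm, Ȳ = 23.25 mm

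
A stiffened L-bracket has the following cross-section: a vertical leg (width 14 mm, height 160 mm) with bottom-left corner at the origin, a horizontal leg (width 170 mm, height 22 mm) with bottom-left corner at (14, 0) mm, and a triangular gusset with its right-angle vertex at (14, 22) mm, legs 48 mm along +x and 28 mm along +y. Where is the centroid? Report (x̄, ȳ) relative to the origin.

Part | A | x̄ᵢ | ȳᵢ | A·x̄ᵢ | A·ȳᵢ
vertical leg | 2240.00 | 7.00 | 80.00 | 15680.00 | 179200.00
horizontal leg | 3740.00 | 99.00 | 11.00 | 370260.00 | 41140.00
gusset | 672.00 | 30.00 | 31.33 | 20160.00 | 21056.00
Σ | 6652.00 |  |  | 406100.00 | 241396.00
x̄ = 406100.00 / 6652.00 = 61.05 mm
ȳ = 241396.00 / 6652.00 = 36.29 mm

x̄ = 61.05 mm, ȳ = 36.29 mm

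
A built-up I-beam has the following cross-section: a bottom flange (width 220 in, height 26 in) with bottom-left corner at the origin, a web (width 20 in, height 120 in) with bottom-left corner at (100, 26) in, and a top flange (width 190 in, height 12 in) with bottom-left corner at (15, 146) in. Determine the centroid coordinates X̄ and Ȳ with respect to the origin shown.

Part | A | x̄ᵢ | ȳᵢ | A·x̄ᵢ | A·ȳᵢ
bottom flange | 5720.00 | 110.00 | 13.00 | 629200.00 | 74360.00
web | 2400.00 | 110.00 | 86.00 | 264000.00 | 206400.00
top flange | 2280.00 | 110.00 | 152.00 | 250800.00 | 346560.00
Σ | 10400.00 |  |  | 1144000.00 | 627320.00
X̄ = 1144000.00 / 10400.00 = 110.00 in
Ȳ = 627320.00 / 10400.00 = 60.32 in

X̄ = 110.00 in, Ȳ = 60.32 in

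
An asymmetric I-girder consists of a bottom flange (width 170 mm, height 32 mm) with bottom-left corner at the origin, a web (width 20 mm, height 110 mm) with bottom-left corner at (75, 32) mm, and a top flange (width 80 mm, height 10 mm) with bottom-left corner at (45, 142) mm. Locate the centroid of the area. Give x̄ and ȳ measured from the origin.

x̄ = 85.00 mm, ȳ = 46.92 mm

bottom flange: A = 170 × 32 = 5440.00, centroid at (85.00, 16.00).
web: A = 20 × 110 = 2200.00, centroid at (85.00, 87.00).
top flange: A = 80 × 10 = 800.00, centroid at (85.00, 147.00).
ΣA = 8440.00 mm²
ΣAx̄ = (5440.00)(85.00) + (2200.00)(85.00) + (800.00)(85.00) = 717400.00 mm³
ΣAȳ = (5440.00)(16.00) + (2200.00)(87.00) + (800.00)(147.00) = 396040.00 mm³
x̄ = 717400.00 / 8440.00 = 85.00 mm
ȳ = 396040.00 / 8440.00 = 46.92 mm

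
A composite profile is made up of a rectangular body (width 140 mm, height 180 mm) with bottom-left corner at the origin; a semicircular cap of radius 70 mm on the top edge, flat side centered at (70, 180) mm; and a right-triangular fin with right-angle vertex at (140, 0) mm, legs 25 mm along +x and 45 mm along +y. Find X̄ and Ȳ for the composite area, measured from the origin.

X̄ = 71.32 mm, Ȳ = 116.28 mm

Part | A | x̄ᵢ | ȳᵢ | A·x̄ᵢ | A·ȳᵢ
rectangular body | 25200.00 | 70.00 | 90.00 | 1764000.00 | 2268000.00
semicircular top | 7696.90 | 70.00 | 209.71 | 538783.14 | 1614109.03
triangular fin | 562.50 | 148.33 | 15.00 | 83437.50 | 8437.50
Σ | 33459.40 |  |  | 2386220.64 | 3890546.53
X̄ = 2386220.64 / 33459.40 = 71.32 mm
Ȳ = 3890546.53 / 33459.40 = 116.28 mm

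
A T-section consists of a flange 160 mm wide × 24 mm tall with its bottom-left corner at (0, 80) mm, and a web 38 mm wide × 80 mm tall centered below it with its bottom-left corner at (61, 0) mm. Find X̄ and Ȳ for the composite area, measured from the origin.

Part | A | x̄ᵢ | ȳᵢ | A·x̄ᵢ | A·ȳᵢ
web | 3040.00 | 80.00 | 40.00 | 243200.00 | 121600.00
flange | 3840.00 | 80.00 | 92.00 | 307200.00 | 353280.00
Σ | 6880.00 |  |  | 550400.00 | 474880.00
X̄ = 550400.00 / 6880.00 = 80.00 mm
Ȳ = 474880.00 / 6880.00 = 69.02 mm

X̄ = 80.00 mm, Ȳ = 69.02 mm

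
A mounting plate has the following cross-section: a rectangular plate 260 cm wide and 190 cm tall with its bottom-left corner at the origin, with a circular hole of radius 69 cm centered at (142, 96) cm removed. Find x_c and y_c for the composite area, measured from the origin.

Part | A | x̄ᵢ | ȳᵢ | A·x̄ᵢ | A·ȳᵢ
plate | 49400.00 | 130.00 | 95.00 | 6422000.00 | 4693000.00
hole | -14957.12 | 142.00 | 96.00 | -2123911.41 | -1435883.77
Σ | 34442.88 |  |  | 4298088.59 | 3257116.23
x_c = 4298088.59 / 34442.88 = 124.79 cm
y_c = 3257116.23 / 34442.88 = 94.57 cm

x_c = 124.79 cm, y_c = 94.57 cm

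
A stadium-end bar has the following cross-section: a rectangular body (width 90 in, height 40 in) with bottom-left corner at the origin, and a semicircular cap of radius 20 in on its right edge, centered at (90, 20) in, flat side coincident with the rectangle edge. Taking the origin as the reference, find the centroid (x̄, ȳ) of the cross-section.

rectangular body: A = 90 × 40 = 3600.00, centroid at (45.00, 20.00).
semicircular end: A = ½π·20² = 628.32, centroid at (98.49, 20.00).
ΣA = 4228.32 in²
ΣAx̄ = (3600.00)(45.00) + (628.32)(98.49) = 223882.00 in³
ΣAȳ = (3600.00)(20.00) + (628.32)(20.00) = 84566.37 in³
x̄ = 223882.00 / 4228.32 = 52.95 in
ȳ = 84566.37 / 4228.32 = 20.00 in

x̄ = 52.95 in, ȳ = 20.00 in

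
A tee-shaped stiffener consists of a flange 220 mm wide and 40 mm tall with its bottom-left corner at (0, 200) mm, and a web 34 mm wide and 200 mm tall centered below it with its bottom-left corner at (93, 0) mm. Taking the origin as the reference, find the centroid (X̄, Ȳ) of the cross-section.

web: A = 34 × 200 = 6800.00, centroid at (110.00, 100.00).
flange: A = 220 × 40 = 8800.00, centroid at (110.00, 220.00).
ΣA = 15600.00 mm²
ΣAX̄ = (6800.00)(110.00) + (8800.00)(110.00) = 1716000.00 mm³
ΣAȲ = (6800.00)(100.00) + (8800.00)(220.00) = 2616000.00 mm³
X̄ = 1716000.00 / 15600.00 = 110.00 mm
Ȳ = 2616000.00 / 15600.00 = 167.69 mm

X̄ = 110.00 mm, Ȳ = 167.69 mm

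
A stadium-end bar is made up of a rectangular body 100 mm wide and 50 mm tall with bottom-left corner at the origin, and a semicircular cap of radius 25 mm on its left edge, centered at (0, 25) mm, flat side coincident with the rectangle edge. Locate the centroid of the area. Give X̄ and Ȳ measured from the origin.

rectangular body: A = 100 × 50 = 5000.00, centroid at (50.00, 25.00).
semicircular end: A = ½π·25² = 981.75, centroid at (-10.61, 25.00).
ΣA = 5981.75 mm²
ΣAX̄ = (5000.00)(50.00) + (981.75)(-10.61) = 239583.33 mm³
ΣAȲ = (5000.00)(25.00) + (981.75)(25.00) = 149543.69 mm³
X̄ = 239583.33 / 5981.75 = 40.05 mm
Ȳ = 149543.69 / 5981.75 = 25.00 mm

X̄ = 40.05 mm, Ȳ = 25.00 mm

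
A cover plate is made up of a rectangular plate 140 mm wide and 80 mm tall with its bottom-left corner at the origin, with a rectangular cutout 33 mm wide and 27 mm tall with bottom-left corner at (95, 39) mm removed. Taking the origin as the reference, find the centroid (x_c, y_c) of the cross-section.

plate: A = 140 × 80 = 11200.00, centroid at (70.00, 40.00).
hole: A = −(33 × 27) = -891.00, centroid at (111.50, 52.50).
ΣA = 10309.00 mm², ΣAx_c = 684653.50 mm³, ΣAy_c = 401222.50 mm³.
x_c = 684653.50/10309.00 = 66.41 mm; y_c = 401222.50/10309.00 = 38.92 mm.

x_c = 66.41 mm, y_c = 38.92 mm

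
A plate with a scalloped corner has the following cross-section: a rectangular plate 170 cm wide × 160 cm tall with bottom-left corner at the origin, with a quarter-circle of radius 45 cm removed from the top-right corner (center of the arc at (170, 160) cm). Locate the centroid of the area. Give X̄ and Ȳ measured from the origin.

plate: A = 170 × 160 = 27200.00, centroid at (85.00, 80.00).
removed quarter-circle: A = −¼π·45² = -1590.43, centroid at (150.90, 140.90).
ΣA = 25609.57 cm²
ΣAX̄ = (27200.00)(85.00) + (-1590.43)(150.90) = 2072001.68 cm³
ΣAȲ = (27200.00)(80.00) + (-1590.43)(140.90) = 1951906.00 cm³
X̄ = 2072001.68 / 25609.57 = 80.91 cm
Ȳ = 1951906.00 / 25609.57 = 76.22 cm

X̄ = 80.91 cm, Ȳ = 76.22 cm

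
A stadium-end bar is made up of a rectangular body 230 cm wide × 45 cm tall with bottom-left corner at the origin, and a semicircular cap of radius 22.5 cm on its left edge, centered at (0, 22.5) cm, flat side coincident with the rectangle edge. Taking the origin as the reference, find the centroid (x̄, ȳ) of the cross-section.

Part | A | x̄ᵢ | ȳᵢ | A·x̄ᵢ | A·ȳᵢ
rectangular body | 10350.00 | 115.00 | 22.50 | 1190250.00 | 232875.00
semicircular end | 795.22 | -9.55 | 22.50 | -7593.75 | 17892.35
Σ | 11145.22 |  |  | 1182656.25 | 250767.35
x̄ = 1182656.25 / 11145.22 = 106.11 cm
ȳ = 250767.35 / 11145.22 = 22.50 cm

x̄ = 106.11 cm, ȳ = 22.50 cm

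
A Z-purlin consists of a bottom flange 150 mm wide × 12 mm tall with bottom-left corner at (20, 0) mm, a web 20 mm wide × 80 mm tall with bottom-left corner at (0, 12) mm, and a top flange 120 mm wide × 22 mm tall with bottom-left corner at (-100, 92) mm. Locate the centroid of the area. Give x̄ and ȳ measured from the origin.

bottom flange: A = 150 × 12 = 1800.00, centroid at (95.00, 6.00).
web: A = 20 × 80 = 1600.00, centroid at (10.00, 52.00).
top flange: A = 120 × 22 = 2640.00, centroid at (-40.00, 103.00).
ΣA = 6040.00 mm², ΣAx̄ = 81400.00 mm³, ΣAȳ = 365920.00 mm³.
x̄ = 81400.00/6040.00 = 13.48 mm; ȳ = 365920.00/6040.00 = 60.58 mm.

x̄ = 13.48 mm, ȳ = 60.58 mm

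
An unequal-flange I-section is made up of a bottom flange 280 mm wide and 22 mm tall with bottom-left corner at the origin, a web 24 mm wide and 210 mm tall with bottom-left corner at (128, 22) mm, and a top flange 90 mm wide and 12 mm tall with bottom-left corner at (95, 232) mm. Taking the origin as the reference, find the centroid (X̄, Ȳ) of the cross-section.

bottom flange: A = 280 × 22 = 6160.00, centroid at (140.00, 11.00).
web: A = 24 × 210 = 5040.00, centroid at (140.00, 127.00).
top flange: A = 90 × 12 = 1080.00, centroid at (140.00, 238.00).
ΣA = 12280.00 mm², ΣAX̄ = 1719200.00 mm³, ΣAȲ = 964880.00 mm³.
X̄ = 1719200.00/12280.00 = 140.00 mm; Ȳ = 964880.00/12280.00 = 78.57 mm.

X̄ = 140.00 mm, Ȳ = 78.57 mm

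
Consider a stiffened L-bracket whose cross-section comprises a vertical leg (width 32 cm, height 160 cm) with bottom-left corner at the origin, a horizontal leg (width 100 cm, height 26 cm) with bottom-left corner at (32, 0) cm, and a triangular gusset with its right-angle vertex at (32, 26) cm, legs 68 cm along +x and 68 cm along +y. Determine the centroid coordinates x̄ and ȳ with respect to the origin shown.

x̄ = 42.02 cm, ȳ = 55.41 cm

Part | A | x̄ᵢ | ȳᵢ | A·x̄ᵢ | A·ȳᵢ
vertical leg | 5120.00 | 16.00 | 80.00 | 81920.00 | 409600.00
horizontal leg | 2600.00 | 82.00 | 13.00 | 213200.00 | 33800.00
gusset | 2312.00 | 54.67 | 48.67 | 126389.33 | 112517.33
Σ | 10032.00 |  |  | 421509.33 | 555917.33
x̄ = 421509.33 / 10032.00 = 42.02 cm
ȳ = 555917.33 / 10032.00 = 55.41 cm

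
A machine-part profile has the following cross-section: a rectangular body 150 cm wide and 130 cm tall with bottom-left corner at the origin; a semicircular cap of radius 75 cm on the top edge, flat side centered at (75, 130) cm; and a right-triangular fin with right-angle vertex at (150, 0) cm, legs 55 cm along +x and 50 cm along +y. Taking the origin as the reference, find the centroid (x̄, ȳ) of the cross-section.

x̄ = 79.32 cm, ȳ = 91.56 cm

rectangular body: A = 150 × 130 = 19500.00, centroid at (75.00, 65.00).
semicircular top: A = ½π·75² = 8835.73, centroid at (75.00, 161.83).
triangular fin: A = ½·55·50 = 1375.00, centroid at (168.33, 16.67).
ΣA = 29710.73 cm²
ΣAx̄ = (19500.00)(75.00) + (8835.73)(75.00) + (1375.00)(168.33) = 2356638.03 cm³
ΣAȳ = (19500.00)(65.00) + (8835.73)(161.83) + (1375.00)(16.67) = 2720311.48 cm³
x̄ = 2356638.03 / 29710.73 = 79.32 cm
ȳ = 2720311.48 / 29710.73 = 91.56 cm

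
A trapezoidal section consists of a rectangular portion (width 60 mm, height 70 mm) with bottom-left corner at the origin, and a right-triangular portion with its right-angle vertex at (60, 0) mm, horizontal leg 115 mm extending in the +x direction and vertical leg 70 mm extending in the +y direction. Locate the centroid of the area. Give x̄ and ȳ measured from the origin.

rectangular portion: A = 60 × 70 = 4200.00, centroid at (30.00, 35.00).
triangular portion: A = ½·115·70 = 4025.00, centroid at (98.33, 23.33).
ΣA = 8225.00 mm²
ΣAx̄ = (4200.00)(30.00) + (4025.00)(98.33) = 521791.67 mm³
ΣAȳ = (4200.00)(35.00) + (4025.00)(23.33) = 240916.67 mm³
x̄ = 521791.67 / 8225.00 = 63.44 mm
ȳ = 240916.67 / 8225.00 = 29.29 mm

x̄ = 63.44 mm, ȳ = 29.29 mm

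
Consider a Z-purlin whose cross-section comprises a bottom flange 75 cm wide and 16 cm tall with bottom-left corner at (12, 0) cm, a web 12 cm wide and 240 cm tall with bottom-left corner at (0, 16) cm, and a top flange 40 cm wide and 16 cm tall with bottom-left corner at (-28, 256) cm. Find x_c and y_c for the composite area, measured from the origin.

bottom flange: A = 75 × 16 = 1200.00, centroid at (49.50, 8.00).
web: A = 12 × 240 = 2880.00, centroid at (6.00, 136.00).
top flange: A = 40 × 16 = 640.00, centroid at (-8.00, 264.00).
ΣA = 4720.00 cm²
ΣAx_c = (1200.00)(49.50) + (2880.00)(6.00) + (640.00)(-8.00) = 71560.00 cm³
ΣAy_c = (1200.00)(8.00) + (2880.00)(136.00) + (640.00)(264.00) = 570240.00 cm³
x_c = 71560.00 / 4720.00 = 15.16 cm
y_c = 570240.00 / 4720.00 = 120.81 cm

x_c = 15.16 cm, y_c = 120.81 cm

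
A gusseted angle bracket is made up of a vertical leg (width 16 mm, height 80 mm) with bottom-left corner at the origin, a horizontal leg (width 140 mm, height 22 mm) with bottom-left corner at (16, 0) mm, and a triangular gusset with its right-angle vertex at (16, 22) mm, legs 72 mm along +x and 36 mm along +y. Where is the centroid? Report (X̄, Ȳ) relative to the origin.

X̄ = 57.81 mm, Ȳ = 22.83 mm

vertical leg: A = 16 × 80 = 1280.00, centroid at (8.00, 40.00).
horizontal leg: A = 140 × 22 = 3080.00, centroid at (86.00, 11.00).
gusset: A = ½·72·36 = 1296.00, centroid at (40.00, 34.00).
ΣA = 5656.00 mm²
ΣAX̄ = (1280.00)(8.00) + (3080.00)(86.00) + (1296.00)(40.00) = 326960.00 mm³
ΣAȲ = (1280.00)(40.00) + (3080.00)(11.00) + (1296.00)(34.00) = 129144.00 mm³
X̄ = 326960.00 / 5656.00 = 57.81 mm
Ȳ = 129144.00 / 5656.00 = 22.83 mm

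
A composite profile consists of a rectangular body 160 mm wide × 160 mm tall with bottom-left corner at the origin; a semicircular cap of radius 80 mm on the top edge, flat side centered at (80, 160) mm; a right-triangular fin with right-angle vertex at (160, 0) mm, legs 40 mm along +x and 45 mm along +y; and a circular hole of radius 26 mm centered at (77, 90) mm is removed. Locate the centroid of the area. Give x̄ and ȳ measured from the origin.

x̄ = 82.62 mm, ȳ = 110.96 mm

rectangular body: A = 160 × 160 = 25600.00, centroid at (80.00, 80.00).
semicircular top: A = ½π·80² = 10053.10, centroid at (80.00, 193.95).
triangular fin: A = ½·40·45 = 900.00, centroid at (173.33, 15.00).
hole: A = −π·26² = -2123.72, centroid at (77.00, 90.00).
ΣA = 34429.38 mm², ΣAx̄ = 2844721.54 mm³, ΣAȳ = 3820194.27 mm³.
x̄ = 2844721.54/34429.38 = 82.62 mm; ȳ = 3820194.27/34429.38 = 110.96 mm.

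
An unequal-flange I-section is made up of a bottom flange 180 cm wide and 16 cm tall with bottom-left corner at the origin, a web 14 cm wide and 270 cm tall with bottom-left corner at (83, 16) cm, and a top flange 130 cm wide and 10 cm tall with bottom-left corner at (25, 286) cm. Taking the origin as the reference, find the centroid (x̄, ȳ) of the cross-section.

Part | A | x̄ᵢ | ȳᵢ | A·x̄ᵢ | A·ȳᵢ
bottom flange | 2880.00 | 90.00 | 8.00 | 259200.00 | 23040.00
web | 3780.00 | 90.00 | 151.00 | 340200.00 | 570780.00
top flange | 1300.00 | 90.00 | 291.00 | 117000.00 | 378300.00
Σ | 7960.00 |  |  | 716400.00 | 972120.00
x̄ = 716400.00 / 7960.00 = 90.00 cm
ȳ = 972120.00 / 7960.00 = 122.13 cm

x̄ = 90.00 cm, ȳ = 122.13 cm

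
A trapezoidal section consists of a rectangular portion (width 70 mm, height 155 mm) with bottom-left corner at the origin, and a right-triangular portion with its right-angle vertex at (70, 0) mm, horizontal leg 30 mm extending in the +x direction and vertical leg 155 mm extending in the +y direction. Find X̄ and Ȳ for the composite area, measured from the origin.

Part | A | x̄ᵢ | ȳᵢ | A·x̄ᵢ | A·ȳᵢ
rectangular portion | 10850.00 | 35.00 | 77.50 | 379750.00 | 840875.00
triangular portion | 2325.00 | 80.00 | 51.67 | 186000.00 | 120125.00
Σ | 13175.00 |  |  | 565750.00 | 961000.00
X̄ = 565750.00 / 13175.00 = 42.94 mm
Ȳ = 961000.00 / 13175.00 = 72.94 mm

X̄ = 42.94 mm, Ȳ = 72.94 mm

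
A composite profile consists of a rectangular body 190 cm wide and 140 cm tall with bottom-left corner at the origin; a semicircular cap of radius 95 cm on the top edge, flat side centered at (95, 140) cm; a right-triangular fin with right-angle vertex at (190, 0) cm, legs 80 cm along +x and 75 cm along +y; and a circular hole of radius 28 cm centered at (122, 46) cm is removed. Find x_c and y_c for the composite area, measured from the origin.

x_c = 102.23 cm, y_c = 106.02 cm

rectangular body: A = 190 × 140 = 26600.00, centroid at (95.00, 70.00).
semicircular top: A = ½π·95² = 14176.44, centroid at (95.00, 180.32).
triangular fin: A = ½·80·75 = 3000.00, centroid at (216.67, 25.00).
hole: A = −π·28² = -2463.01, centroid at (122.00, 46.00).
ΣA = 41313.43 cm²
ΣAx_c = (26600.00)(95.00) + (14176.44)(95.00) + (3000.00)(216.67) + (-2463.01)(122.00) = 4223274.45 cm³
ΣAy_c = (26600.00)(70.00) + (14176.44)(180.32) + (3000.00)(25.00) + (-2463.01)(46.00) = 4379986.09 cm³
x_c = 4223274.45 / 41313.43 = 102.23 cm
y_c = 4379986.09 / 41313.43 = 106.02 cm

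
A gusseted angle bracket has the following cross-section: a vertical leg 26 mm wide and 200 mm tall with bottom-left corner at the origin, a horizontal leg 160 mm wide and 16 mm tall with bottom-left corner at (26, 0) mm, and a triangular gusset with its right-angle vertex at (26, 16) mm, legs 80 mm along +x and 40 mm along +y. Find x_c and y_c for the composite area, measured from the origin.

x_c = 45.22 mm, y_c = 62.76 mm

Part | A | x̄ᵢ | ȳᵢ | A·x̄ᵢ | A·ȳᵢ
vertical leg | 5200.00 | 13.00 | 100.00 | 67600.00 | 520000.00
horizontal leg | 2560.00 | 106.00 | 8.00 | 271360.00 | 20480.00
gusset | 1600.00 | 52.67 | 29.33 | 84266.67 | 46933.33
Σ | 9360.00 |  |  | 423226.67 | 587413.33
x_c = 423226.67 / 9360.00 = 45.22 mm
y_c = 587413.33 / 9360.00 = 62.76 mm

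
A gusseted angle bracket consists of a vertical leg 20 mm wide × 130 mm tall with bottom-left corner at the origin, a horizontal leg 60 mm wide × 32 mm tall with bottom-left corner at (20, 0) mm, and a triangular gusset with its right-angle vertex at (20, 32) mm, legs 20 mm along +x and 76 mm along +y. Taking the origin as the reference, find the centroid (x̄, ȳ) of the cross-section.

vertical leg: A = 20 × 130 = 2600.00, centroid at (10.00, 65.00).
horizontal leg: A = 60 × 32 = 1920.00, centroid at (50.00, 16.00).
gusset: A = ½·20·76 = 760.00, centroid at (26.67, 57.33).
ΣA = 5280.00 mm²
ΣAx̄ = (2600.00)(10.00) + (1920.00)(50.00) + (760.00)(26.67) = 142266.67 mm³
ΣAȳ = (2600.00)(65.00) + (1920.00)(16.00) + (760.00)(57.33) = 243293.33 mm³
x̄ = 142266.67 / 5280.00 = 26.94 mm
ȳ = 243293.33 / 5280.00 = 46.08 mm

x̄ = 26.94 mm, ȳ = 46.08 mm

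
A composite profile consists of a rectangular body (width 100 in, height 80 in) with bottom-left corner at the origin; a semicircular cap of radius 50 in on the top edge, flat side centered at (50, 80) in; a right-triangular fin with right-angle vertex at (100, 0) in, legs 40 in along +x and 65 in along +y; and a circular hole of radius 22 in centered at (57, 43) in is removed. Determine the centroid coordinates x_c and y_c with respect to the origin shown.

x_c = 56.12 in, y_c = 58.11 in

Part | A | x̄ᵢ | ȳᵢ | A·x̄ᵢ | A·ȳᵢ
rectangular body | 8000.00 | 50.00 | 40.00 | 400000.00 | 320000.00
semicircular top | 3926.99 | 50.00 | 101.22 | 196349.54 | 397492.60
triangular fin | 1300.00 | 113.33 | 21.67 | 147333.33 | 28166.67
hole | -1520.53 | 57.00 | 43.00 | -86670.26 | -65382.83
Σ | 11706.46 |  |  | 657012.62 | 680276.44
x_c = 657012.62 / 11706.46 = 56.12 in
y_c = 680276.44 / 11706.46 = 58.11 in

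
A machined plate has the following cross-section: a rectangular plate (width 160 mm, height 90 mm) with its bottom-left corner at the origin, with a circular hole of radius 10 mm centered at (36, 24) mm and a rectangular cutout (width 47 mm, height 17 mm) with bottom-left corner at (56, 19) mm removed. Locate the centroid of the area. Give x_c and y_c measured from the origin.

x_c = 81.07 mm, y_c = 46.55 mm

Part | A | x̄ᵢ | ȳᵢ | A·x̄ᵢ | A·ȳᵢ
plate | 14400.00 | 80.00 | 45.00 | 1152000.00 | 648000.00
hole 1 | -314.16 | 36.00 | 24.00 | -11309.73 | -7539.82
hole 2 | -799.00 | 79.50 | 27.50 | -63520.50 | -21972.50
Σ | 13286.84 |  |  | 1077169.77 | 618487.68
x_c = 1077169.77 / 13286.84 = 81.07 mm
y_c = 618487.68 / 13286.84 = 46.55 mm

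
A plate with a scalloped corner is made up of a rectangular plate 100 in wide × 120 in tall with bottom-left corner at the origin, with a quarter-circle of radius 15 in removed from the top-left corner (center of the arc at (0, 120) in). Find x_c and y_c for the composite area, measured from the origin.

plate: A = 100 × 120 = 12000.00, centroid at (50.00, 60.00).
removed quarter-circle: A = −¼π·15² = -176.71, centroid at (6.37, 113.63).
ΣA = 11823.29 in²
ΣAx_c = (12000.00)(50.00) + (-176.71)(6.37) = 598875.00 in³
ΣAy_c = (12000.00)(60.00) + (-176.71)(113.63) = 699919.25 in³
x_c = 598875.00 / 11823.29 = 50.65 in
y_c = 699919.25 / 11823.29 = 59.20 in

x_c = 50.65 in, y_c = 59.20 in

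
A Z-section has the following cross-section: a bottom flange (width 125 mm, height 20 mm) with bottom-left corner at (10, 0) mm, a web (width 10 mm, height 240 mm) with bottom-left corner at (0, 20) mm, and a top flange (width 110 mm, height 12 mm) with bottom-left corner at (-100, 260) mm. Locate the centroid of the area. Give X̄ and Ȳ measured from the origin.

X̄ = 21.52 mm, Ȳ = 114.49 mm

bottom flange: A = 125 × 20 = 2500.00, centroid at (72.50, 10.00).
web: A = 10 × 240 = 2400.00, centroid at (5.00, 140.00).
top flange: A = 110 × 12 = 1320.00, centroid at (-45.00, 266.00).
ΣA = 6220.00 mm², ΣAX̄ = 133850.00 mm³, ΣAȲ = 712120.00 mm³.
X̄ = 133850.00/6220.00 = 21.52 mm; Ȳ = 712120.00/6220.00 = 114.49 mm.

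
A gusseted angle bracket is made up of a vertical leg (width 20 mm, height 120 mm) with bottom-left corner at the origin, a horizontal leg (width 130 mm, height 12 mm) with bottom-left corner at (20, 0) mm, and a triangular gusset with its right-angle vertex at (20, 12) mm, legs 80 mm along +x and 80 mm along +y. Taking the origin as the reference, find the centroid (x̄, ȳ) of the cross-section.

vertical leg: A = 20 × 120 = 2400.00, centroid at (10.00, 60.00).
horizontal leg: A = 130 × 12 = 1560.00, centroid at (85.00, 6.00).
gusset: A = ½·80·80 = 3200.00, centroid at (46.67, 38.67).
ΣA = 7160.00 mm²
ΣAx̄ = (2400.00)(10.00) + (1560.00)(85.00) + (3200.00)(46.67) = 305933.33 mm³
ΣAȳ = (2400.00)(60.00) + (1560.00)(6.00) + (3200.00)(38.67) = 277093.33 mm³
x̄ = 305933.33 / 7160.00 = 42.73 mm
ȳ = 277093.33 / 7160.00 = 38.70 mm

x̄ = 42.73 mm, ȳ = 38.70 mm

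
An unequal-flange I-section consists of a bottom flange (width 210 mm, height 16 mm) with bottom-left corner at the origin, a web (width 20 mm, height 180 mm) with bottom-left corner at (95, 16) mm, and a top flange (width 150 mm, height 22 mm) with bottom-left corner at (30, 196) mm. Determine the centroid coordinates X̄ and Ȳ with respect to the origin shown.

X̄ = 105.00 mm, Ȳ = 106.39 mm

bottom flange: A = 210 × 16 = 3360.00, centroid at (105.00, 8.00).
web: A = 20 × 180 = 3600.00, centroid at (105.00, 106.00).
top flange: A = 150 × 22 = 3300.00, centroid at (105.00, 207.00).
ΣA = 10260.00 mm², ΣAX̄ = 1077300.00 mm³, ΣAȲ = 1091580.00 mm³.
X̄ = 1077300.00/10260.00 = 105.00 mm; Ȳ = 1091580.00/10260.00 = 106.39 mm.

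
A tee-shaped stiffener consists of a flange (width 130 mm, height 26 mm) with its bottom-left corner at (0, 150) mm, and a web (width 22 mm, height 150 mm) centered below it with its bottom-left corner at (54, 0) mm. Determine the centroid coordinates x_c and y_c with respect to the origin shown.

x_c = 65.00 mm, y_c = 119.53 mm

Part | A | x̄ᵢ | ȳᵢ | A·x̄ᵢ | A·ȳᵢ
web | 3300.00 | 65.00 | 75.00 | 214500.00 | 247500.00
flange | 3380.00 | 65.00 | 163.00 | 219700.00 | 550940.00
Σ | 6680.00 |  |  | 434200.00 | 798440.00
x_c = 434200.00 / 6680.00 = 65.00 mm
y_c = 798440.00 / 6680.00 = 119.53 mm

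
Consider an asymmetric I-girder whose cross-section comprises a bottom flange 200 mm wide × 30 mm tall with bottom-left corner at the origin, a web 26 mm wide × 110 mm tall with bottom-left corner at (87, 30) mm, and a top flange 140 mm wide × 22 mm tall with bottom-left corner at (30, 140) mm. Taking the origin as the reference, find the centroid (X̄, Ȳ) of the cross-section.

bottom flange: A = 200 × 30 = 6000.00, centroid at (100.00, 15.00).
web: A = 26 × 110 = 2860.00, centroid at (100.00, 85.00).
top flange: A = 140 × 22 = 3080.00, centroid at (100.00, 151.00).
ΣA = 11940.00 mm²
ΣAX̄ = (6000.00)(100.00) + (2860.00)(100.00) + (3080.00)(100.00) = 1194000.00 mm³
ΣAȲ = (6000.00)(15.00) + (2860.00)(85.00) + (3080.00)(151.00) = 798180.00 mm³
X̄ = 1194000.00 / 11940.00 = 100.00 mm
Ȳ = 798180.00 / 11940.00 = 66.85 mm

X̄ = 100.00 mm, Ȳ = 66.85 mm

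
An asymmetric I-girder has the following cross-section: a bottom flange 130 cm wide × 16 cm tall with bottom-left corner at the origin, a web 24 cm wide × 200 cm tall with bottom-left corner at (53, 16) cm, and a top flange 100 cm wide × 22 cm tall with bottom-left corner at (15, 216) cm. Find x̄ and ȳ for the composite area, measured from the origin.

x̄ = 65.00 cm, ȳ = 118.15 cm

bottom flange: A = 130 × 16 = 2080.00, centroid at (65.00, 8.00).
web: A = 24 × 200 = 4800.00, centroid at (65.00, 116.00).
top flange: A = 100 × 22 = 2200.00, centroid at (65.00, 227.00).
ΣA = 9080.00 cm², ΣAx̄ = 590200.00 cm³, ΣAȳ = 1072840.00 cm³.
x̄ = 590200.00/9080.00 = 65.00 cm; ȳ = 1072840.00/9080.00 = 118.15 cm.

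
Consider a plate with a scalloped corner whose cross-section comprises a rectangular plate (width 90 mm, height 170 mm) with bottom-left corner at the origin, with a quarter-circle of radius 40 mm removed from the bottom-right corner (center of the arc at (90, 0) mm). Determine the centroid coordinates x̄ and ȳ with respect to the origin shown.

plate: A = 90 × 170 = 15300.00, centroid at (45.00, 85.00).
removed quarter-circle: A = −¼π·40² = -1256.64, centroid at (73.02, 16.98).
ΣA = 14043.36 mm²
ΣAx̄ = (15300.00)(45.00) + (-1256.64)(73.02) = 596736.00 mm³
ΣAȳ = (15300.00)(85.00) + (-1256.64)(16.98) = 1279166.67 mm³
x̄ = 596736.00 / 14043.36 = 42.49 mm
ȳ = 1279166.67 / 14043.36 = 91.09 mm

x̄ = 42.49 mm, ȳ = 91.09 mm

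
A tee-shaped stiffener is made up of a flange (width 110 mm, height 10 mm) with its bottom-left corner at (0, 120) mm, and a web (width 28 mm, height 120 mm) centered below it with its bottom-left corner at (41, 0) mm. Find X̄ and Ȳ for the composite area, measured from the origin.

X̄ = 55.00 mm, Ȳ = 76.03 mm

web: A = 28 × 120 = 3360.00, centroid at (55.00, 60.00).
flange: A = 110 × 10 = 1100.00, centroid at (55.00, 125.00).
ΣA = 4460.00 mm², ΣAX̄ = 245300.00 mm³, ΣAȲ = 339100.00 mm³.
X̄ = 245300.00/4460.00 = 55.00 mm; Ȳ = 339100.00/4460.00 = 76.03 mm.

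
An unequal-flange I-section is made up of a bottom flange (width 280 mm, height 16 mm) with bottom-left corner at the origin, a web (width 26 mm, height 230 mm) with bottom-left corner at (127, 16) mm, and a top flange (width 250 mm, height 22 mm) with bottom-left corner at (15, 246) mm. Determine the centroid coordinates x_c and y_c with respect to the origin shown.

bottom flange: A = 280 × 16 = 4480.00, centroid at (140.00, 8.00).
web: A = 26 × 230 = 5980.00, centroid at (140.00, 131.00).
top flange: A = 250 × 22 = 5500.00, centroid at (140.00, 257.00).
ΣA = 15960.00 mm², ΣAx_c = 2234400.00 mm³, ΣAy_c = 2232720.00 mm³.
x_c = 2234400.00/15960.00 = 140.00 mm; y_c = 2232720.00/15960.00 = 139.89 mm.

x_c = 140.00 mm, y_c = 139.89 mm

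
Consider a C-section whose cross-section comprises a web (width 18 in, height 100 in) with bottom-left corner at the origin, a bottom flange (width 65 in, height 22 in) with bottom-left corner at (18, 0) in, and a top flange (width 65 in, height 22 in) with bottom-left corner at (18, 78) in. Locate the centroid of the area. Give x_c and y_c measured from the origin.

x_c = 34.47 in, y_c = 50.00 in

Part | A | x̄ᵢ | ȳᵢ | A·x̄ᵢ | A·ȳᵢ
web | 1800.00 | 9.00 | 50.00 | 16200.00 | 90000.00
bottom flange | 1430.00 | 50.50 | 11.00 | 72215.00 | 15730.00
top flange | 1430.00 | 50.50 | 89.00 | 72215.00 | 127270.00
Σ | 4660.00 |  |  | 160630.00 | 233000.00
x_c = 160630.00 / 4660.00 = 34.47 in
y_c = 233000.00 / 4660.00 = 50.00 in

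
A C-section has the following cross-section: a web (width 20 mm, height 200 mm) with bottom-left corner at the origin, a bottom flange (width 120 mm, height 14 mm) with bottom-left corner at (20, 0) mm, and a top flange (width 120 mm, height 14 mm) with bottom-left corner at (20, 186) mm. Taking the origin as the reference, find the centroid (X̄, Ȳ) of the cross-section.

Part | A | x̄ᵢ | ȳᵢ | A·x̄ᵢ | A·ȳᵢ
web | 4000.00 | 10.00 | 100.00 | 40000.00 | 400000.00
bottom flange | 1680.00 | 80.00 | 7.00 | 134400.00 | 11760.00
top flange | 1680.00 | 80.00 | 193.00 | 134400.00 | 324240.00
Σ | 7360.00 |  |  | 308800.00 | 736000.00
X̄ = 308800.00 / 7360.00 = 41.96 mm
Ȳ = 736000.00 / 7360.00 = 100.00 mm

X̄ = 41.96 mm, Ȳ = 100.00 mm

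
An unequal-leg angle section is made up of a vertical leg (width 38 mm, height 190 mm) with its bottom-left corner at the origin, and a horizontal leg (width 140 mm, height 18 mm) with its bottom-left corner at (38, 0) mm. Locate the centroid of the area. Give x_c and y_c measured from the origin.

Part | A | x̄ᵢ | ȳᵢ | A·x̄ᵢ | A·ȳᵢ
vertical leg | 7220.00 | 19.00 | 95.00 | 137180.00 | 685900.00
horizontal leg | 2520.00 | 108.00 | 9.00 | 272160.00 | 22680.00
Σ | 9740.00 |  |  | 409340.00 | 708580.00
x_c = 409340.00 / 9740.00 = 42.03 mm
y_c = 708580.00 / 9740.00 = 72.75 mm

x_c = 42.03 mm, y_c = 72.75 mm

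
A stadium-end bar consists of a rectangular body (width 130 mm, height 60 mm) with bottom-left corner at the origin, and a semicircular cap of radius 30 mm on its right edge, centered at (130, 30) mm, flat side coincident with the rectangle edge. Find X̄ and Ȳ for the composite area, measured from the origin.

rectangular body: A = 130 × 60 = 7800.00, centroid at (65.00, 30.00).
semicircular end: A = ½π·30² = 1413.72, centroid at (142.73, 30.00).
ΣA = 9213.72 mm², ΣAX̄ = 708783.17 mm³, ΣAȲ = 276411.50 mm³.
X̄ = 708783.17/9213.72 = 76.93 mm; Ȳ = 276411.50/9213.72 = 30.00 mm.

X̄ = 76.93 mm, Ȳ = 30.00 mm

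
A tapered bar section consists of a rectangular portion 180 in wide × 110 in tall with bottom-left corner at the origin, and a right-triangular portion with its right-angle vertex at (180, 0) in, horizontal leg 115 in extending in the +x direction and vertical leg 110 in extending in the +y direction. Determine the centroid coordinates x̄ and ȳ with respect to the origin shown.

rectangular portion: A = 180 × 110 = 19800.00, centroid at (90.00, 55.00).
triangular portion: A = ½·115·110 = 6325.00, centroid at (218.33, 36.67).
ΣA = 26125.00 in², ΣAx̄ = 3162958.33 in³, ΣAȳ = 1320916.67 in³.
x̄ = 3162958.33/26125.00 = 121.07 in; ȳ = 1320916.67/26125.00 = 50.56 in.

x̄ = 121.07 in, ȳ = 50.56 in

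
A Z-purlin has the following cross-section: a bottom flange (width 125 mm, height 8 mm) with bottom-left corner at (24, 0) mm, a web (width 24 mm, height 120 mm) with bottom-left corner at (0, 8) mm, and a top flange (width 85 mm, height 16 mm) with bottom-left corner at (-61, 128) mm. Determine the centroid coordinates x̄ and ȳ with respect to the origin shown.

x̄ = 18.30 mm, ȳ = 73.44 mm

Part | A | x̄ᵢ | ȳᵢ | A·x̄ᵢ | A·ȳᵢ
bottom flange | 1000.00 | 86.50 | 4.00 | 86500.00 | 4000.00
web | 2880.00 | 12.00 | 68.00 | 34560.00 | 195840.00
top flange | 1360.00 | -18.50 | 136.00 | -25160.00 | 184960.00
Σ | 5240.00 |  |  | 95900.00 | 384800.00
x̄ = 95900.00 / 5240.00 = 18.30 mm
ȳ = 384800.00 / 5240.00 = 73.44 mm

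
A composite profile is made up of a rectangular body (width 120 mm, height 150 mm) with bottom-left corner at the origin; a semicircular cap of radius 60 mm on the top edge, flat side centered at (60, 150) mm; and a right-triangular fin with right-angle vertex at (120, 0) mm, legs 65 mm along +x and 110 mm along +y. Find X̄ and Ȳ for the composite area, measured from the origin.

X̄ = 70.72 mm, Ȳ = 90.83 mm

rectangular body: A = 120 × 150 = 18000.00, centroid at (60.00, 75.00).
semicircular top: A = ½π·60² = 5654.87, centroid at (60.00, 175.46).
triangular fin: A = ½·65·110 = 3575.00, centroid at (141.67, 36.67).
ΣA = 27229.87 mm², ΣAX̄ = 1925750.34 mm³, ΣAȲ = 2473313.35 mm³.
X̄ = 1925750.34/27229.87 = 70.72 mm; Ȳ = 2473313.35/27229.87 = 90.83 mm.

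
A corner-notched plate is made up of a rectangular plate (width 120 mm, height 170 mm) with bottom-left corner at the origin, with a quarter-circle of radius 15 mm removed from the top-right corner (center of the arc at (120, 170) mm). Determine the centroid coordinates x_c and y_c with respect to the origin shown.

plate: A = 120 × 170 = 20400.00, centroid at (60.00, 85.00).
removed quarter-circle: A = −¼π·15² = -176.71, centroid at (113.63, 163.63).
ΣA = 20223.29 mm²
ΣAx_c = (20400.00)(60.00) + (-176.71)(113.63) = 1203919.25 mm³
ΣAy_c = (20400.00)(85.00) + (-176.71)(163.63) = 1705083.52 mm³
x_c = 1203919.25 / 20223.29 = 59.53 mm
y_c = 1705083.52 / 20223.29 = 84.31 mm

x_c = 59.53 mm, y_c = 84.31 mm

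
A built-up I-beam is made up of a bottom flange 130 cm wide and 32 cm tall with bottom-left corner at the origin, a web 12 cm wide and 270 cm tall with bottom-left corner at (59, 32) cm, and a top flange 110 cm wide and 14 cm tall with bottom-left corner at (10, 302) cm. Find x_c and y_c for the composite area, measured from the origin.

x_c = 65.00 cm, y_c = 121.20 cm

bottom flange: A = 130 × 32 = 4160.00, centroid at (65.00, 16.00).
web: A = 12 × 270 = 3240.00, centroid at (65.00, 167.00).
top flange: A = 110 × 14 = 1540.00, centroid at (65.00, 309.00).
ΣA = 8940.00 cm²
ΣAx_c = (4160.00)(65.00) + (3240.00)(65.00) + (1540.00)(65.00) = 581100.00 cm³
ΣAy_c = (4160.00)(16.00) + (3240.00)(167.00) + (1540.00)(309.00) = 1083500.00 cm³
x_c = 581100.00 / 8940.00 = 65.00 cm
y_c = 1083500.00 / 8940.00 = 121.20 cm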